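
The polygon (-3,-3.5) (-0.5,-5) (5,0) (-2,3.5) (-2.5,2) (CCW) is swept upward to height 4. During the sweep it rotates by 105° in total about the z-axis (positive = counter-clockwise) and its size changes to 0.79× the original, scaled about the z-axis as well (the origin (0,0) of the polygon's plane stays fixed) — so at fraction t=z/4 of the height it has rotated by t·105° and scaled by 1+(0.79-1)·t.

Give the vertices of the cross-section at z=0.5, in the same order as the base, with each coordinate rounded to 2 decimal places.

Cross-section at z=0.5: (-2.07,-3.98) (0.63,-4.85) (4.74,1.11) (-2.67,2.88) (-2.81,1.34)

t = z/height = 0.5/4 = 0.125
s = 1 + (scale-1)·z/height = 1 + (0.79-1)·0.5/4 = 0.973750
θ = twist·z/height = 105°·0.5/4 = 13.1250° = 0.229074 rad
cos θ = 0.973877, sin θ = 0.227076 (intermediates below are computed at full precision and shown rounded to 5 d.p.)
v1: (-3,-3.5) → rotate → (-2.12686,-4.08980) → ×s → (-2.07103,-3.98244) → (-2.07,-3.98)
v2: (-0.5,-5) → rotate → (0.64844,-4.98292) → ×s → (0.63142,-4.85212) → (0.63,-4.85)
v3: (5,0) → rotate → (4.86938,1.13538) → ×s → (4.74156,1.10558) → (4.74,1.11)
v4: (-2,3.5) → rotate → (-2.74252,2.95442) → ×s → (-2.67053,2.87686) → (-2.67,2.88)
v5: (-2.5,2) → rotate → (-2.88884,1.38006) → ×s → (-2.81301,1.34384) → (-2.81,1.34)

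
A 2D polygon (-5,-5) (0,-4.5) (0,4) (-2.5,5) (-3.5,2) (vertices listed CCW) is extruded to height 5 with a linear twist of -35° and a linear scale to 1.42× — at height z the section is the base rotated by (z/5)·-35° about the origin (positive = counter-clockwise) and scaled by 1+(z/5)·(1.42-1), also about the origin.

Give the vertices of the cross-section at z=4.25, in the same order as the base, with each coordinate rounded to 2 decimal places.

t = z/height = 4.25/5 = 0.85
s = 1 + (scale-1)·z/height = 1 + (1.42-1)·4.25/5 = 1.357000
θ = twist·z/height = -35°·4.25/5 = -29.7500° = -0.519235 rad
cos θ = 0.868199, sin θ = -0.496217 (intermediates below are computed at full precision and shown rounded to 5 d.p.)
v1: (-5,-5) → rotate → (-6.82208,-1.85991) → ×s → (-9.25756,-2.52390) → (-9.26,-2.52)
v2: (0,-4.5) → rotate → (-2.23297,-3.90689) → ×s → (-3.03015,-5.30166) → (-3.03,-5.30)
v3: (0,4) → rotate → (1.98487,3.47280) → ×s → (2.69346,4.71258) → (2.69,4.71)
v4: (-2.5,5) → rotate → (0.31059,5.58154) → ×s → (0.42146,7.57414) → (0.42,7.57)
v5: (-3.5,2) → rotate → (-2.04626,3.47316) → ×s → (-2.77678,4.71307) → (-2.78,4.71)

Cross-section at z=4.25: (-9.26,-2.52) (-3.03,-5.30) (2.69,4.71) (0.42,7.57) (-2.78,4.71)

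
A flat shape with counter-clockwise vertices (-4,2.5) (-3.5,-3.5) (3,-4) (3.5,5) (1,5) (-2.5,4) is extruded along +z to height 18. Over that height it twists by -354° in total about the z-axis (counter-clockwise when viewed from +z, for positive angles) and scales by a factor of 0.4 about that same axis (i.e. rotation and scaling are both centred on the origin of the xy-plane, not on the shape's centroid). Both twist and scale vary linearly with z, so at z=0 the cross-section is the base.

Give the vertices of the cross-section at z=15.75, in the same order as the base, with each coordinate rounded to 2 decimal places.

Cross-section at z=15.75: (-2.13,-0.70) (0.22,-2.34) (2.37,-0.12) (-0.76,2.80) (-1.52,1.88) (-2.22,0.30)

t = z/height = 15.75/18 = 0.875
s = 1 + (scale-1)·z/height = 1 + (0.4-1)·15.75/18 = 0.475000
θ = twist·z/height = -354°·15.75/18 = -309.7500° = -5.406157 rad
cos θ = 0.639439, sin θ = 0.768842 (intermediates below are computed at full precision and shown rounded to 5 d.p.)
v1: (-4,2.5) → rotate → (-4.47986,-1.47677) → ×s → (-2.12793,-0.70147) → (-2.13,-0.70)
v2: (-3.5,-3.5) → rotate → (0.45291,-4.92898) → ×s → (0.21513,-2.34127) → (0.22,-2.34)
v3: (3,-4) → rotate → (4.99368,-0.25123) → ×s → (2.37200,-0.11933) → (2.37,-0.12)
v4: (3.5,5) → rotate → (-1.60617,5.88814) → ×s → (-0.76293,2.79687) → (-0.76,2.80)
v5: (1,5) → rotate → (-3.20477,3.96604) → ×s → (-1.52227,1.88387) → (-1.52,1.88)
v6: (-2.5,4) → rotate → (-4.67396,0.63565) → ×s → (-2.22013,0.30193) → (-2.22,0.30)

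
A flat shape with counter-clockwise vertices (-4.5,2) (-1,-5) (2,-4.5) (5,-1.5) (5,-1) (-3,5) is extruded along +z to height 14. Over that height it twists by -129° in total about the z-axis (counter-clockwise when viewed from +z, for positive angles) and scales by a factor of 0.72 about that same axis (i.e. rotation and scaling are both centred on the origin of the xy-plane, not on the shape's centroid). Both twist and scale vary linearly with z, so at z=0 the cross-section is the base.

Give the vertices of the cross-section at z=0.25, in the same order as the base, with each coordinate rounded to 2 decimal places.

t = z/height = 0.25/14 = 0.0178571
s = 1 + (scale-1)·z/height = 1 + (0.72-1)·0.25/14 = 0.995000
θ = twist·z/height = -129°·0.25/14 = -2.3036° = -0.040205 rad
cos θ = 0.999192, sin θ = -0.040194 (intermediates below are computed at full precision and shown rounded to 5 d.p.)
v1: (-4.5,2) → rotate → (-4.41598,2.17926) → ×s → (-4.39390,2.16836) → (-4.39,2.17)
v2: (-1,-5) → rotate → (-1.20016,-4.95577) → ×s → (-1.19416,-4.93099) → (-1.19,-4.93)
v3: (2,-4.5) → rotate → (1.81751,-4.57675) → ×s → (1.80842,-4.55387) → (1.81,-4.55)
v4: (5,-1.5) → rotate → (4.93567,-1.69976) → ×s → (4.91099,-1.69126) → (4.91,-1.69)
v5: (5,-1) → rotate → (4.95577,-1.20016) → ×s → (4.93099,-1.19416) → (4.93,-1.19)
v6: (-3,5) → rotate → (-2.79661,5.11654) → ×s → (-2.78262,5.09096) → (-2.78,5.09)

Cross-section at z=0.25: (-4.39,2.17) (-1.19,-4.93) (1.81,-4.55) (4.91,-1.69) (4.93,-1.19) (-2.78,5.09)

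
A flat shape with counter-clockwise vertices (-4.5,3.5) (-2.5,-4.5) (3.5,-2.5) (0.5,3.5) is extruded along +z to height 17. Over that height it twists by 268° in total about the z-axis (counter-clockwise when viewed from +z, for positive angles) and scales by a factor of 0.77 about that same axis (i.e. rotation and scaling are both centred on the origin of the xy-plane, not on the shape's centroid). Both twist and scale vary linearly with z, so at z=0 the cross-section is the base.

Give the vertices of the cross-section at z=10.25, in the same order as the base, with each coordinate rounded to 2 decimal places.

t = z/height = 10.25/17 = 0.602941
s = 1 + (scale-1)·z/height = 1 + (0.77-1)·10.25/17 = 0.861324
θ = twist·z/height = 268°·10.25/17 = 161.5882° = 2.820247 rad
cos θ = -0.948811, sin θ = 0.315844 (intermediates below are computed at full precision and shown rounded to 5 d.p.)
v1: (-4.5,3.5) → rotate → (3.16420,-4.74214) → ×s → (2.72540,-4.08451) → (2.73,-4.08)
v2: (-2.5,-4.5) → rotate → (3.79333,3.48004) → ×s → (3.26728,2.99744) → (3.27,3.00)
v3: (3.5,-2.5) → rotate → (-2.53123,3.47748) → ×s → (-2.18021,2.99524) → (-2.18,3.00)
v4: (0.5,3.5) → rotate → (-1.57986,-3.16292) → ×s → (-1.36077,-2.72429) → (-1.36,-2.72)

Cross-section at z=10.25: (2.73,-4.08) (3.27,3.00) (-2.18,3.00) (-1.36,-2.72)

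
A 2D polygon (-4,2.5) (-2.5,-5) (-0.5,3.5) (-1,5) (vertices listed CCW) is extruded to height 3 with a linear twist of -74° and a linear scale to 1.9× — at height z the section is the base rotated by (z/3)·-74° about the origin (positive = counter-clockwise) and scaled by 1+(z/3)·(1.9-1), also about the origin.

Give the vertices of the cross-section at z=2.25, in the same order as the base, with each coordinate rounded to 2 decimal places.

t = z/height = 2.25/3 = 0.75
s = 1 + (scale-1)·z/height = 1 + (1.9-1)·2.25/3 = 1.675000
θ = twist·z/height = -74°·2.25/3 = -55.5000° = -0.968658 rad
cos θ = 0.566406, sin θ = -0.824126 (intermediates below are computed at full precision and shown rounded to 5 d.p.)
v1: (-4,2.5) → rotate → (-0.20531,4.71252) → ×s → (-0.34389,7.89347) → (-0.34,7.89)
v2: (-2.5,-5) → rotate → (-5.53665,-0.77172) → ×s → (-9.27388,-1.29262) → (-9.27,-1.29)
v3: (-0.5,3.5) → rotate → (2.60124,2.39448) → ×s → (4.35707,4.01076) → (4.36,4.01)
v4: (-1,5) → rotate → (3.55422,3.65616) → ×s → (5.95333,6.12406) → (5.95,6.12)

Cross-section at z=2.25: (-0.34,7.89) (-9.27,-1.29) (4.36,4.01) (5.95,6.12)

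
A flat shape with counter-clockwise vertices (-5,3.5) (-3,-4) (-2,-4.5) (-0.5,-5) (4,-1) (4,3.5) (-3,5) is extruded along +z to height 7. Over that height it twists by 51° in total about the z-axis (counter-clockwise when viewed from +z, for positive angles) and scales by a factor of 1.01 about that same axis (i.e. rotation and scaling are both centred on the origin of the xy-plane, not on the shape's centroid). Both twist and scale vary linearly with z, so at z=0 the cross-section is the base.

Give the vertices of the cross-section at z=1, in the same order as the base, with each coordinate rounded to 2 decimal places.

Cross-section at z=1: (-5.41,2.84) (-2.47,-4.35) (-1.42,-4.72) (0.14,-5.03) (4.10,-0.49) (3.53,3.98) (-3.62,4.59)

t = z/height = 1/7 = 0.142857
s = 1 + (scale-1)·z/height = 1 + (1.01-1)·1/7 = 1.001429
θ = twist·z/height = 51°·1/7 = 7.2857° = 0.127160 rad
cos θ = 0.991926, sin θ = 0.126817 (intermediates below are computed at full precision and shown rounded to 5 d.p.)
v1: (-5,3.5) → rotate → (-5.40349,2.83765) → ×s → (-5.41121,2.84171) → (-5.41,2.84)
v2: (-3,-4) → rotate → (-2.46851,-4.34816) → ×s → (-2.47204,-4.35437) → (-2.47,-4.35)
v3: (-2,-4.5) → rotate → (-1.41317,-4.71730) → ×s → (-1.41519,-4.72404) → (-1.42,-4.72)
v4: (-0.5,-5) → rotate → (0.13812,-5.02304) → ×s → (0.13832,-5.03021) → (0.14,-5.03)
v5: (4,-1) → rotate → (4.09452,-0.48466) → ×s → (4.10037,-0.48535) → (4.10,-0.49)
v6: (4,3.5) → rotate → (3.52384,3.97901) → ×s → (3.52888,3.98469) → (3.53,3.98)
v7: (-3,5) → rotate → (-3.60986,4.57918) → ×s → (-3.61502,4.58572) → (-3.62,4.59)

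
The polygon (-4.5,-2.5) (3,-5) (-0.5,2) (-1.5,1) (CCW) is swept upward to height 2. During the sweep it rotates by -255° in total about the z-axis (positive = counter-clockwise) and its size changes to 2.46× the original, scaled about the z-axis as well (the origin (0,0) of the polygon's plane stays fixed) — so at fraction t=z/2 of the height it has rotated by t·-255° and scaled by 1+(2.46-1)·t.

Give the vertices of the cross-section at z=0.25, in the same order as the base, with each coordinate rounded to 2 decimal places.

t = z/height = 0.25/2 = 0.125
s = 1 + (scale-1)·z/height = 1 + (2.46-1)·0.25/2 = 1.182500
θ = twist·z/height = -255°·0.25/2 = -31.8750° = -0.556324 rad
cos θ = 0.849202, sin θ = -0.528068 (intermediates below are computed at full precision and shown rounded to 5 d.p.)
v1: (-4.5,-2.5) → rotate → (-5.14158,0.25330) → ×s → (-6.07992,0.29953) → (-6.08,0.30)
v2: (3,-5) → rotate → (-0.09273,-5.83021) → ×s → (-0.10966,-6.89423) → (-0.11,-6.89)
v3: (-0.5,2) → rotate → (0.63153,1.96244) → ×s → (0.74679,2.32058) → (0.75,2.32)
v4: (-1.5,1) → rotate → (-0.74574,1.64130) → ×s → (-0.88183,1.94084) → (-0.88,1.94)

Cross-section at z=0.25: (-6.08,0.30) (-0.11,-6.89) (0.75,2.32) (-0.88,1.94)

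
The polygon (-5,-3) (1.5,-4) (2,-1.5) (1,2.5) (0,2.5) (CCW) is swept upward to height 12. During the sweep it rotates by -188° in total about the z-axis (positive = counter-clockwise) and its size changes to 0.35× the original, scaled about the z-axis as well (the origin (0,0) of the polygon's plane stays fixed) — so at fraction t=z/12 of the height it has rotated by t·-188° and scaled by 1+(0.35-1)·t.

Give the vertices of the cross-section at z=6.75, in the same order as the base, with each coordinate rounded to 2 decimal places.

Cross-section at z=6.75: (-0.97,3.57) (-2.70,-0.23) (-1.26,-0.96) (1.35,-1.04) (1.53,-0.43)

t = z/height = 6.75/12 = 0.5625
s = 1 + (scale-1)·z/height = 1 + (0.35-1)·6.75/12 = 0.634375
θ = twist·z/height = -188°·6.75/12 = -105.7500° = -1.845686 rad
cos θ = -0.271440, sin θ = -0.962455 (intermediates below are computed at full precision and shown rounded to 5 d.p.)
v1: (-5,-3) → rotate → (-1.53016,5.62660) → ×s → (-0.97070,3.56937) → (-0.97,3.57)
v2: (1.5,-4) → rotate → (-4.25698,-0.35792) → ×s → (-2.70052,-0.22706) → (-2.70,-0.23)
v3: (2,-1.5) → rotate → (-1.98656,-1.51775) → ×s → (-1.26023,-0.96282) → (-1.26,-0.96)
v4: (1,2.5) → rotate → (2.13470,-1.64106) → ×s → (1.35420,-1.04105) → (1.35,-1.04)
v5: (0,2.5) → rotate → (2.40614,-0.67860) → ×s → (1.52639,-0.43049) → (1.53,-0.43)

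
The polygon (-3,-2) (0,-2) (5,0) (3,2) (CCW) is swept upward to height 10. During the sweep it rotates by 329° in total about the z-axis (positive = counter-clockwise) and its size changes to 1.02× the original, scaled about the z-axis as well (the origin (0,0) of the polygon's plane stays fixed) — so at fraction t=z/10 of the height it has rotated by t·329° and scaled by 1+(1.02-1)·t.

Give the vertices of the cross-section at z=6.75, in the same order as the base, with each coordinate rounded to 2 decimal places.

t = z/height = 6.75/10 = 0.675
s = 1 + (scale-1)·z/height = 1 + (1.02-1)·6.75/10 = 1.013500
θ = twist·z/height = 329°·6.75/10 = 222.0750° = 3.875940 rad
cos θ = -0.742268, sin θ = -0.670103 (intermediates below are computed at full precision and shown rounded to 5 d.p.)
v1: (-3,-2) → rotate → (0.88660,3.49485) → ×s → (0.89857,3.54203) → (0.90,3.54)
v2: (0,-2) → rotate → (-1.34021,1.48454) → ×s → (-1.35830,1.50458) → (-1.36,1.50)
v3: (5,0) → rotate → (-3.71134,-3.35051) → ×s → (-3.76144,-3.39575) → (-3.76,-3.40)
v4: (3,2) → rotate → (-0.88660,-3.49485) → ×s → (-0.89857,-3.54203) → (-0.90,-3.54)

Cross-section at z=6.75: (0.90,3.54) (-1.36,1.50) (-3.76,-3.40) (-0.90,-3.54)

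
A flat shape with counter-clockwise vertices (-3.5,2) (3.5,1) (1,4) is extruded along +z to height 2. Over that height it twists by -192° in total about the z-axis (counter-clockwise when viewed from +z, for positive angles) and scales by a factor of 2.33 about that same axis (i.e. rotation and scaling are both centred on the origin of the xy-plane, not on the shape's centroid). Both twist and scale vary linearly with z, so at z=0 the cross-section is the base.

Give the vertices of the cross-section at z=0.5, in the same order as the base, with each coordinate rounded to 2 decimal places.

t = z/height = 0.5/2 = 0.25
s = 1 + (scale-1)·z/height = 1 + (2.33-1)·0.5/2 = 1.332500
θ = twist·z/height = -192°·0.5/2 = -48.0000° = -0.837758 rad
cos θ = 0.669131, sin θ = -0.743145 (intermediates below are computed at full precision and shown rounded to 5 d.p.)
v1: (-3.5,2) → rotate → (-0.85567,3.93927) → ×s → (-1.14018,5.24907) → (-1.14,5.25)
v2: (3.5,1) → rotate → (3.08510,-1.93188) → ×s → (4.11090,-2.57423) → (4.11,-2.57)
v3: (1,4) → rotate → (3.64171,1.93338) → ×s → (4.85258,2.57623) → (4.85,2.58)

Cross-section at z=0.5: (-1.14,5.25) (4.11,-2.57) (4.85,2.58)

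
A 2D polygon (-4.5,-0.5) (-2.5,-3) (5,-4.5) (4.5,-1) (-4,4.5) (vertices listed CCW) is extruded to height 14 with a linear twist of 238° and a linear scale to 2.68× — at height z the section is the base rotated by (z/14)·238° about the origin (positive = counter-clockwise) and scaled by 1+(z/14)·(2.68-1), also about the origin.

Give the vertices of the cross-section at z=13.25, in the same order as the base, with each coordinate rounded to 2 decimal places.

t = z/height = 13.25/14 = 0.946429
s = 1 + (scale-1)·z/height = 1 + (2.68-1)·13.25/14 = 2.590000
θ = twist·z/height = 238°·13.25/14 = 225.2500° = 3.931354 rad
cos θ = -0.704015, sin θ = -0.710185 (intermediates below are computed at full precision and shown rounded to 5 d.p.)
v1: (-4.5,-0.5) → rotate → (2.81297,3.54784) → ×s → (7.28560,9.18891) → (7.29,9.19)
v2: (-2.5,-3) → rotate → (-0.37052,3.88751) → ×s → (-0.95965,10.06864) → (-0.96,10.07)
v3: (5,-4.5) → rotate → (-6.71591,-0.38286) → ×s → (-17.39420,-0.99161) → (-17.39,-0.99)
v4: (4.5,-1) → rotate → (-3.87825,-2.49182) → ×s → (-10.04467,-6.45381) → (-10.04,-6.45)
v5: (-4,4.5) → rotate → (6.01189,-0.32732) → ×s → (15.57080,-0.84777) → (15.57,-0.85)

Cross-section at z=13.25: (7.29,9.19) (-0.96,10.07) (-17.39,-0.99) (-10.04,-6.45) (15.57,-0.85)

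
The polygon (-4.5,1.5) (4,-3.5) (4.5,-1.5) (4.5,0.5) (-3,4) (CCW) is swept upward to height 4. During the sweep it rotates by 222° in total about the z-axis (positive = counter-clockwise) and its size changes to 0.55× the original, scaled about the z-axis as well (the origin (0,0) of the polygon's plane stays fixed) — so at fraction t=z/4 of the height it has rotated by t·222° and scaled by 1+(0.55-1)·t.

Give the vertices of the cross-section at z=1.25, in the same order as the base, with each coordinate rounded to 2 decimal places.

Cross-section at z=1.25: (-2.57,-3.17) (4.03,2.16) (2.57,3.17) (0.96,3.77) (-4.13,-1.20)

t = z/height = 1.25/4 = 0.3125
s = 1 + (scale-1)·z/height = 1 + (0.55-1)·1.25/4 = 0.859375
θ = twist·z/height = 222°·1.25/4 = 69.3750° = 1.210822 rad
cos θ = 0.352250, sin θ = 0.935906 (intermediates below are computed at full precision and shown rounded to 5 d.p.)
v1: (-4.5,1.5) → rotate → (-2.98898,-3.68320) → ×s → (-2.56866,-3.16525) → (-2.57,-3.17)
v2: (4,-3.5) → rotate → (4.68467,2.51075) → ×s → (4.02589,2.15767) → (4.03,2.16)
v3: (4.5,-1.5) → rotate → (2.98898,3.68320) → ×s → (2.56866,3.16525) → (2.57,3.17)
v4: (4.5,0.5) → rotate → (1.11717,4.38770) → ×s → (0.96007,3.77068) → (0.96,3.77)
v5: (-3,4) → rotate → (-4.80037,-1.39872) → ×s → (-4.12532,-1.20202) → (-4.13,-1.20)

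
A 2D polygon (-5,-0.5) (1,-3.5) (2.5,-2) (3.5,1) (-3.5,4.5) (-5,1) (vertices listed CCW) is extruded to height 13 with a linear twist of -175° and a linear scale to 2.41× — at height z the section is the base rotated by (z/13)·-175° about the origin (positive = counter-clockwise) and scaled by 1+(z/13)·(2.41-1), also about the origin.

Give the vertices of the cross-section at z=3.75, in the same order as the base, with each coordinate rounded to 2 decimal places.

t = z/height = 3.75/13 = 0.288462
s = 1 + (scale-1)·z/height = 1 + (2.41-1)·3.75/13 = 1.406731
θ = twist·z/height = -175°·3.75/13 = -50.4808° = -0.881056 rad
cos θ = 0.636337, sin θ = -0.771411 (intermediates below are computed at full precision and shown rounded to 5 d.p.)
v1: (-5,-0.5) → rotate → (-3.56739,3.53889) → ×s → (-5.01836,4.97826) → (-5.02,4.98)
v2: (1,-3.5) → rotate → (-2.06360,-2.99859) → ×s → (-2.90293,-4.21821) → (-2.90,-4.22)
v3: (2.5,-2) → rotate → (0.04802,-3.20120) → ×s → (0.06755,-4.50323) → (0.07,-4.50)
v4: (3.5,1) → rotate → (2.99859,-2.06360) → ×s → (4.21821,-2.90293) → (4.22,-2.90)
v5: (-3.5,4.5) → rotate → (1.24417,5.56346) → ×s → (1.75021,7.82628) → (1.75,7.83)
v6: (-5,1) → rotate → (-2.41027,4.49339) → ×s → (-3.39061,6.32099) → (-3.39,6.32)

Cross-section at z=3.75: (-5.02,4.98) (-2.90,-4.22) (0.07,-4.50) (4.22,-2.90) (1.75,7.83) (-3.39,6.32)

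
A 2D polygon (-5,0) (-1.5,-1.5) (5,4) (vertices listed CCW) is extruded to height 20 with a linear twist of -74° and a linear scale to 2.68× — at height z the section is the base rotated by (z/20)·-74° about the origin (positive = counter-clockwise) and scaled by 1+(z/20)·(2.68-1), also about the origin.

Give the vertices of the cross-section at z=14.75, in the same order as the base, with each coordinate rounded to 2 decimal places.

t = z/height = 14.75/20 = 0.7375
s = 1 + (scale-1)·z/height = 1 + (2.68-1)·14.75/20 = 2.239000
θ = twist·z/height = -74°·14.75/20 = -54.5750° = -0.952513 rad
cos θ = 0.579637, sin θ = -0.814875 (intermediates below are computed at full precision and shown rounded to 5 d.p.)
v1: (-5,0) → rotate → (-2.89818,4.07437) → ×s → (-6.48903,9.12253) → (-6.49,9.12)
v2: (-1.5,-1.5) → rotate → (-2.09177,0.35286) → ×s → (-4.68347,0.79005) → (-4.68,0.79)
v3: (5,4) → rotate → (6.15768,-1.75583) → ×s → (13.78705,-3.93130) → (13.79,-3.93)

Cross-section at z=14.75: (-6.49,9.12) (-4.68,0.79) (13.79,-3.93)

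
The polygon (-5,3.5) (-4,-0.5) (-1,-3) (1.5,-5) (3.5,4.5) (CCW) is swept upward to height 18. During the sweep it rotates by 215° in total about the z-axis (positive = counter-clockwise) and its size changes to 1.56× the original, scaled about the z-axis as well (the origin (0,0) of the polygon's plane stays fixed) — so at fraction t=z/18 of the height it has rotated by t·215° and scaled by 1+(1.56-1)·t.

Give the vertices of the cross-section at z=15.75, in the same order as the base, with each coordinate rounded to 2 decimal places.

Cross-section at z=15.75: (8.11,-4.11) (5.79,1.58) (0.84,4.64) (-3.27,7.06) (-4.22,-7.37)

t = z/height = 15.75/18 = 0.875
s = 1 + (scale-1)·z/height = 1 + (1.56-1)·15.75/18 = 1.490000
θ = twist·z/height = 215°·15.75/18 = 188.1250° = 3.283401 rad
cos θ = -0.989962, sin θ = -0.141333 (intermediates below are computed at full precision and shown rounded to 5 d.p.)
v1: (-5,3.5) → rotate → (5.44448,-2.75820) → ×s → (8.11227,-4.10972) → (8.11,-4.11)
v2: (-4,-0.5) → rotate → (3.88918,1.06031) → ×s → (5.79488,1.57987) → (5.79,1.58)
v3: (-1,-3) → rotate → (0.56596,3.11122) → ×s → (0.84328,4.63572) → (0.84,4.64)
v4: (1.5,-5) → rotate → (-2.19161,4.73781) → ×s → (-3.26550,7.05934) → (-3.27,7.06)
v5: (3.5,4.5) → rotate → (-2.82887,-4.94950) → ×s → (-4.21501,-7.37475) → (-4.22,-7.37)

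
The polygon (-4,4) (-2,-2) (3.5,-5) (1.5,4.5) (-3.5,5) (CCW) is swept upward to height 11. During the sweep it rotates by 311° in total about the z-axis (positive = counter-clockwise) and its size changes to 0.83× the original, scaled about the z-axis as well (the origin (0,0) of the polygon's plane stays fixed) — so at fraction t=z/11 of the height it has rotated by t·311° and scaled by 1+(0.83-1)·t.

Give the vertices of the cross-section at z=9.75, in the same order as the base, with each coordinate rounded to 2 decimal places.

t = z/height = 9.75/11 = 0.886364
s = 1 + (scale-1)·z/height = 1 + (0.83-1)·9.75/11 = 0.849318
θ = twist·z/height = 311°·9.75/11 = 275.6591° = 4.811159 rad
cos θ = 0.098609, sin θ = -0.995126 (intermediates below are computed at full precision and shown rounded to 5 d.p.)
v1: (-4,4) → rotate → (3.58607,4.37494) → ×s → (3.04571,3.71572) → (3.05,3.72)
v2: (-2,-2) → rotate → (-2.18747,1.79303) → ×s → (-1.85786,1.52286) → (-1.86,1.52)
v3: (3.5,-5) → rotate → (-4.63050,-3.97599) → ×s → (-3.93277,-3.37688) → (-3.93,-3.38)
v4: (1.5,4.5) → rotate → (4.62598,-1.04895) → ×s → (3.92893,-0.89089) → (3.93,-0.89)
v5: (-3.5,5) → rotate → (4.63050,3.97599) → ×s → (3.93277,3.37688) → (3.93,3.38)

Cross-section at z=9.75: (3.05,3.72) (-1.86,1.52) (-3.93,-3.38) (3.93,-0.89) (3.93,3.38)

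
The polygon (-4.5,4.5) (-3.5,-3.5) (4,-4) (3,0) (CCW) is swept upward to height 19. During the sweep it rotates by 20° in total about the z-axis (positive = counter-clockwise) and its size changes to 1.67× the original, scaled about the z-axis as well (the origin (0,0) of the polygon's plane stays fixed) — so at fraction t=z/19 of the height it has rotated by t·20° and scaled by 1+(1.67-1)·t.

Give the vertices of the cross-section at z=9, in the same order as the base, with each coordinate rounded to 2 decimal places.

Cross-section at z=9: (-6.82,4.87) (-3.79,-5.31) (6.06,-4.33) (3.90,0.65)

t = z/height = 9/19 = 0.473684
s = 1 + (scale-1)·z/height = 1 + (1.67-1)·9/19 = 1.317368
θ = twist·z/height = 20°·9/19 = 9.4737° = 0.165347 rad
cos θ = 0.986361, sin θ = 0.164595 (intermediates below are computed at full precision and shown rounded to 5 d.p.)
v1: (-4.5,4.5) → rotate → (-5.17930,3.69795) → ×s → (-6.82305,4.87156) → (-6.82,4.87)
v2: (-3.5,-3.5) → rotate → (-2.87618,-4.02835) → ×s → (-3.78899,-5.30682) → (-3.79,-5.31)
v3: (4,-4) → rotate → (4.60382,-3.28707) → ×s → (6.06493,-4.33028) → (6.06,-4.33)
v4: (3,0) → rotate → (2.95908,0.49378) → ×s → (3.89820,0.65050) → (3.90,0.65)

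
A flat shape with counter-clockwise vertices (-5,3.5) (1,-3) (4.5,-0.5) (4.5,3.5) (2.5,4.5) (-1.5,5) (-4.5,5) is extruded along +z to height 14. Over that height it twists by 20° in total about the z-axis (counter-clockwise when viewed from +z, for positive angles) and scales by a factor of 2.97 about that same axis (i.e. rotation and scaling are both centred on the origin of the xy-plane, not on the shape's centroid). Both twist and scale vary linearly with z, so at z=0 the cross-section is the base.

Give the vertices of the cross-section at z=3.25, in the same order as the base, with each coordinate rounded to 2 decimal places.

t = z/height = 3.25/14 = 0.232143
s = 1 + (scale-1)·z/height = 1 + (2.97-1)·3.25/14 = 1.457321
θ = twist·z/height = 20°·3.25/14 = 4.6429° = 0.081033 rad
cos θ = 0.996719, sin θ = 0.080944 (intermediates below are computed at full precision and shown rounded to 5 d.p.)
v1: (-5,3.5) → rotate → (-5.26690,3.08379) → ×s → (-7.67556,4.49408) → (-7.68,4.49)
v2: (1,-3) → rotate → (1.23955,-2.90921) → ×s → (1.80643,-4.23966) → (1.81,-4.24)
v3: (4.5,-0.5) → rotate → (4.52571,-0.13411) → ×s → (6.59541,-0.19544) → (6.60,-0.20)
v4: (4.5,3.5) → rotate → (4.20193,3.85277) → ×s → (6.12356,5.61472) → (6.12,5.61)
v5: (2.5,4.5) → rotate → (2.12755,4.68759) → ×s → (3.10052,6.83133) → (3.10,6.83)
v6: (-1.5,5) → rotate → (-1.89980,4.86218) → ×s → (-2.76862,7.08575) → (-2.77,7.09)
v7: (-4.5,5) → rotate → (-4.88996,4.61934) → ×s → (-7.12624,6.73187) → (-7.13,6.73)

Cross-section at z=3.25: (-7.68,4.49) (1.81,-4.24) (6.60,-0.20) (6.12,5.61) (3.10,6.83) (-2.77,7.09) (-7.13,6.73)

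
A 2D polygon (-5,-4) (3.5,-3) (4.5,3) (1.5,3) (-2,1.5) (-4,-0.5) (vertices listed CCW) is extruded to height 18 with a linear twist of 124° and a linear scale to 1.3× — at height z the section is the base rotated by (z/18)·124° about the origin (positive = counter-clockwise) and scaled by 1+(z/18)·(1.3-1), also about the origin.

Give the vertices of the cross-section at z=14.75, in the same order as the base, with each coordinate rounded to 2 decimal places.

Cross-section at z=14.75: (6.14,-5.10) (2.78,5.02) (-4.79,4.74) (-4.04,1.08) (-1.33,-2.82) (1.61,-4.76)

t = z/height = 14.75/18 = 0.819444
s = 1 + (scale-1)·z/height = 1 + (1.3-1)·14.75/18 = 1.245833
θ = twist·z/height = 124°·14.75/18 = 101.6111° = 1.773448 rad
cos θ = -0.201268, sin θ = 0.979536 (intermediates below are computed at full precision and shown rounded to 5 d.p.)
v1: (-5,-4) → rotate → (4.92448,-4.09261) → ×s → (6.13509,-5.09871) → (6.14,-5.10)
v2: (3.5,-3) → rotate → (2.23417,4.03218) → ×s → (2.78340,5.02342) → (2.78,5.02)
v3: (4.5,3) → rotate → (-3.84431,3.80411) → ×s → (-4.78937,4.73929) → (-4.79,4.74)
v4: (1.5,3) → rotate → (-3.24051,0.86550) → ×s → (-4.03714,1.07827) → (-4.04,1.08)
v5: (-2,1.5) → rotate → (-1.06677,-2.26097) → ×s → (-1.32902,-2.81680) → (-1.33,-2.82)
v6: (-4,-0.5) → rotate → (1.29484,-3.81751) → ×s → (1.61315,-4.75598) → (1.61,-4.76)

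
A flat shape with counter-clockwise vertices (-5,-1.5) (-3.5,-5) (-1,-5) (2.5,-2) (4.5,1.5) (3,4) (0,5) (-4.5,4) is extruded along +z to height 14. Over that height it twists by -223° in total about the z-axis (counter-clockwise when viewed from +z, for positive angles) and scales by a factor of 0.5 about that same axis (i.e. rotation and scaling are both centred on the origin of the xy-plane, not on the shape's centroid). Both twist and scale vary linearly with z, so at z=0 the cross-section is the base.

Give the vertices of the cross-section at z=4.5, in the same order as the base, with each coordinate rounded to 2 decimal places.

t = z/height = 4.5/14 = 0.321429
s = 1 + (scale-1)·z/height = 1 + (0.5-1)·4.5/14 = 0.839286
θ = twist·z/height = -223°·4.5/14 = -71.6786° = -1.251027 rad
cos θ = 0.314348, sin θ = -0.949308 (intermediates below are computed at full precision and shown rounded to 5 d.p.)
v1: (-5,-1.5) → rotate → (-2.99570,4.27502) → ×s → (-2.51425,3.58796) → (-2.51,3.59)
v2: (-3.5,-5) → rotate → (-5.84676,1.75084) → ×s → (-4.90710,1.46946) → (-4.91,1.47)
v3: (-1,-5) → rotate → (-5.06089,-0.62243) → ×s → (-4.24753,-0.52240) → (-4.25,-0.52)
v4: (2.5,-2) → rotate → (-1.11275,-3.00196) → ×s → (-0.93391,-2.51951) → (-0.93,-2.52)
v5: (4.5,1.5) → rotate → (2.83853,-3.80036) → ×s → (2.38233,-3.18959) → (2.38,-3.19)
v6: (3,4) → rotate → (4.74027,-1.59053) → ×s → (3.97844,-1.33491) → (3.98,-1.33)
v7: (0,5) → rotate → (4.74654,1.57174) → ×s → (3.98370,1.31914) → (3.98,1.32)
v8: (-4.5,4) → rotate → (2.38267,5.52928) → ×s → (1.99974,4.64064) → (2.00,4.64)

Cross-section at z=4.5: (-2.51,3.59) (-4.91,1.47) (-4.25,-0.52) (-0.93,-2.52) (2.38,-3.19) (3.98,-1.33) (3.98,1.32) (2.00,4.64)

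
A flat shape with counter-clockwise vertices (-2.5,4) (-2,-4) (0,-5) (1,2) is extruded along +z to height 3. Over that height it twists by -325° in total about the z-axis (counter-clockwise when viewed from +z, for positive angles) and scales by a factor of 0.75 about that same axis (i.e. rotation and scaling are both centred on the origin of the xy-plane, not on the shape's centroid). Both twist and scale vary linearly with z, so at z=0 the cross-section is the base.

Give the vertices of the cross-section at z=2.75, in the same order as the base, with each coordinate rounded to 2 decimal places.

Cross-section at z=2.75: (-3.63,-0.26) (2.00,-2.81) (3.41,-1.80) (-1.00,1.40)

t = z/height = 2.75/3 = 0.916667
s = 1 + (scale-1)·z/height = 1 + (0.75-1)·2.75/3 = 0.770833
θ = twist·z/height = -325°·2.75/3 = -297.9167° = -5.199627 rad
cos θ = 0.468187, sin θ = 0.883629 (intermediates below are computed at full precision and shown rounded to 5 d.p.)
v1: (-2.5,4) → rotate → (-4.70499,-0.33633) → ×s → (-3.62676,-0.25925) → (-3.63,-0.26)
v2: (-2,-4) → rotate → (2.59814,-3.64001) → ×s → (2.00274,-2.80584) → (2.00,-2.81)
v3: (0,-5) → rotate → (4.41815,-2.34093) → ×s → (3.40566,-1.80447) → (3.41,-1.80)
v4: (1,2) → rotate → (-1.29907,1.82000) → ×s → (-1.00137,1.40292) → (-1.00,1.40)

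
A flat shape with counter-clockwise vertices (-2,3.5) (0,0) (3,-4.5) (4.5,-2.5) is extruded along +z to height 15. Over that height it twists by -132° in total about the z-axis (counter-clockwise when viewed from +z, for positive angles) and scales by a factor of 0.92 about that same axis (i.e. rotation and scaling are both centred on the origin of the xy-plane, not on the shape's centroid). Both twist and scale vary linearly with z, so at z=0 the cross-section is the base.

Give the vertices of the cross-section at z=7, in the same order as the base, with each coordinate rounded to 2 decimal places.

Cross-section at z=7: (2.05,3.30) (0.00,0.00) (-2.44,-4.60) (-0.06,-4.96)

t = z/height = 7/15 = 0.466667
s = 1 + (scale-1)·z/height = 1 + (0.92-1)·7/15 = 0.962667
θ = twist·z/height = -132°·7/15 = -61.6000° = -1.075123 rad
cos θ = 0.475624, sin θ = -0.879649 (intermediates below are computed at full precision and shown rounded to 5 d.p.)
v1: (-2,3.5) → rotate → (2.12752,3.42398) → ×s → (2.04809,3.29615) → (2.05,3.30)
v2: (0,0) → rotate → (0.00000,0.00000) → ×s → (0.00000,0.00000) → (0.00,0.00)
v3: (3,-4.5) → rotate → (-2.53155,-4.77925) → ×s → (-2.43703,-4.60083) → (-2.44,-4.60)
v4: (4.5,-2.5) → rotate → (-0.05881,-5.14748) → ×s → (-0.05662,-4.95531) → (-0.06,-4.96)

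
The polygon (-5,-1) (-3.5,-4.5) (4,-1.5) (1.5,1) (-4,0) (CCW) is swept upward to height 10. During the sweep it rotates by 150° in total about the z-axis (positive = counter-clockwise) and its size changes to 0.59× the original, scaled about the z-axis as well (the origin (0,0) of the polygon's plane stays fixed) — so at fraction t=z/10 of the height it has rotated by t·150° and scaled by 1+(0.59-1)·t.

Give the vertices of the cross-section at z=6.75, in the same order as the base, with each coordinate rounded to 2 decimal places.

t = z/height = 6.75/10 = 0.675
s = 1 + (scale-1)·z/height = 1 + (0.59-1)·6.75/10 = 0.723250
θ = twist·z/height = 150°·6.75/10 = 101.2500° = 1.767146 rad
cos θ = -0.195090, sin θ = 0.980785 (intermediates below are computed at full precision and shown rounded to 5 d.p.)
v1: (-5,-1) → rotate → (1.95624,-4.70884) → ×s → (1.41485,-3.40567) → (1.41,-3.41)
v2: (-3.5,-4.5) → rotate → (5.09635,-2.55484) → ×s → (3.68594,-1.84779) → (3.69,-1.85)
v3: (4,-1.5) → rotate → (0.69082,4.21578) → ×s → (0.49963,3.04906) → (0.50,3.05)
v4: (1.5,1) → rotate → (-1.27342,1.27609) → ×s → (-0.92100,0.92293) → (-0.92,0.92)
v5: (-4,0) → rotate → (0.78036,-3.92314) → ×s → (0.56440,-2.83741) → (0.56,-2.84)

Cross-section at z=6.75: (1.41,-3.41) (3.69,-1.85) (0.50,3.05) (-0.92,0.92) (0.56,-2.84)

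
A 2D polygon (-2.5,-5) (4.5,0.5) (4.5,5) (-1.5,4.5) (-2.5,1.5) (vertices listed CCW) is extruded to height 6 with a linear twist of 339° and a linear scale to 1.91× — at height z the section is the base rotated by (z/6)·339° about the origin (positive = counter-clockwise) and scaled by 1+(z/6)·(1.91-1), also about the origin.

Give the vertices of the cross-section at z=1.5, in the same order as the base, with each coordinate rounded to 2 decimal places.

t = z/height = 1.5/6 = 0.25
s = 1 + (scale-1)·z/height = 1 + (1.91-1)·1.5/6 = 1.227500
θ = twist·z/height = 339°·1.5/6 = 84.7500° = 1.479167 rad
cos θ = 0.091502, sin θ = 0.995805 (intermediates below are computed at full precision and shown rounded to 5 d.p.)
v1: (-2.5,-5) → rotate → (4.75027,-2.94702) → ×s → (5.83096,-3.61747) → (5.83,-3.62)
v2: (4.5,0.5) → rotate → (-0.08615,4.52687) → ×s → (-0.10574,5.55674) → (-0.11,5.56)
v3: (4.5,5) → rotate → (-4.56727,4.93863) → ×s → (-5.60632,6.06217) → (-5.61,6.06)
v4: (-1.5,4.5) → rotate → (-4.61837,-1.08195) → ×s → (-5.66905,-1.32809) → (-5.67,-1.33)
v5: (-2.5,1.5) → rotate → (-1.72246,-2.35226) → ×s → (-2.11432,-2.88740) → (-2.11,-2.89)

Cross-section at z=1.5: (5.83,-3.62) (-0.11,5.56) (-5.61,6.06) (-5.67,-1.33) (-2.11,-2.89)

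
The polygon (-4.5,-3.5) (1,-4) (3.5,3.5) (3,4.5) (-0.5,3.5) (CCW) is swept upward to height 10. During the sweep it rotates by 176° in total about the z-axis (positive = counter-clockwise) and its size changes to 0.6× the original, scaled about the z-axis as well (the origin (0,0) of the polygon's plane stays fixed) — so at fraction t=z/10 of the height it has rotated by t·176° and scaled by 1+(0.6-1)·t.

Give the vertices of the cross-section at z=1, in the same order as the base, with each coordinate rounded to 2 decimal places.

t = z/height = 1/10 = 0.1
s = 1 + (scale-1)·z/height = 1 + (0.6-1)·1/10 = 0.960000
θ = twist·z/height = 176°·1/10 = 17.6000° = 0.307178 rad
cos θ = 0.953191, sin θ = 0.302370 (intermediates below are computed at full precision and shown rounded to 5 d.p.)
v1: (-4.5,-3.5) → rotate → (-3.23106,-4.69683) → ×s → (-3.10182,-4.50896) → (-3.10,-4.51)
v2: (1,-4) → rotate → (2.16267,-3.51039) → ×s → (2.07616,-3.36998) → (2.08,-3.37)
v3: (3.5,3.5) → rotate → (2.27787,4.39446) → ×s → (2.18676,4.21868) → (2.19,4.22)
v4: (3,4.5) → rotate → (1.49891,5.19647) → ×s → (1.43895,4.98861) → (1.44,4.99)
v5: (-0.5,3.5) → rotate → (-1.53489,3.18498) → ×s → (-1.47349,3.05758) → (-1.47,3.06)

Cross-section at z=1: (-3.10,-4.51) (2.08,-3.37) (2.19,4.22) (1.44,4.99) (-1.47,3.06)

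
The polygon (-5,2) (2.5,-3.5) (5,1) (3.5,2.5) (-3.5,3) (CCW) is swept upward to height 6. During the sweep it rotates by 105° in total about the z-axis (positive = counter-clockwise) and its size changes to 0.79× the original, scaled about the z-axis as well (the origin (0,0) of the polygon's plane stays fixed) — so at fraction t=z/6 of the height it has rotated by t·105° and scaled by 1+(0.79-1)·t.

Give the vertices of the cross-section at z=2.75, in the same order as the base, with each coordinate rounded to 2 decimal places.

Cross-section at z=2.75: (-4.36,-2.16) (3.86,-0.43) (2.34,3.97) (0.43,3.86) (-4.13,-0.55)

t = z/height = 2.75/6 = 0.458333
s = 1 + (scale-1)·z/height = 1 + (0.79-1)·2.75/6 = 0.903750
θ = twist·z/height = 105°·2.75/6 = 48.1250° = 0.839940 rad
cos θ = 0.667508, sin θ = 0.744603 (intermediates below are computed at full precision and shown rounded to 5 d.p.)
v1: (-5,2) → rotate → (-4.82674,-2.38800) → ×s → (-4.36217,-2.15815) → (-4.36,-2.16)
v2: (2.5,-3.5) → rotate → (4.27488,-0.47477) → ×s → (3.86342,-0.42907) → (3.86,-0.43)
v3: (5,1) → rotate → (2.59294,4.39052) → ×s → (2.34337,3.96793) → (2.34,3.97)
v4: (3.5,2.5) → rotate → (0.47477,4.27488) → ×s → (0.42907,3.86342) → (0.43,3.86)
v5: (-3.5,3) → rotate → (-4.57009,-0.60359) → ×s → (-4.13021,-0.54549) → (-4.13,-0.55)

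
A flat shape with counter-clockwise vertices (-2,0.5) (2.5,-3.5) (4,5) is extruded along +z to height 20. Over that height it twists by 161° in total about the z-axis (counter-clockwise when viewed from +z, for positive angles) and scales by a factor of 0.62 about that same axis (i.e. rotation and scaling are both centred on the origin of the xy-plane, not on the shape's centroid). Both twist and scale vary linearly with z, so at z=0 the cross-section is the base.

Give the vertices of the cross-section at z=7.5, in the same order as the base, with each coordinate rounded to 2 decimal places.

t = z/height = 7.5/20 = 0.375
s = 1 + (scale-1)·z/height = 1 + (0.62-1)·7.5/20 = 0.857500
θ = twist·z/height = 161°·7.5/20 = 60.3750° = 1.053743 rad
cos θ = 0.494321, sin θ = 0.869279 (intermediates below are computed at full precision and shown rounded to 5 d.p.)
v1: (-2,0.5) → rotate → (-1.42328,-1.49140) → ×s → (-1.22046,-1.27887) → (-1.22,-1.28)
v2: (2.5,-3.5) → rotate → (4.27828,0.44307) → ×s → (3.66863,0.37994) → (3.67,0.38)
v3: (4,5) → rotate → (-2.36911,5.94872) → ×s → (-2.03151,5.10103) → (-2.03,5.10)

Cross-section at z=7.5: (-1.22,-1.28) (3.67,0.38) (-2.03,5.10)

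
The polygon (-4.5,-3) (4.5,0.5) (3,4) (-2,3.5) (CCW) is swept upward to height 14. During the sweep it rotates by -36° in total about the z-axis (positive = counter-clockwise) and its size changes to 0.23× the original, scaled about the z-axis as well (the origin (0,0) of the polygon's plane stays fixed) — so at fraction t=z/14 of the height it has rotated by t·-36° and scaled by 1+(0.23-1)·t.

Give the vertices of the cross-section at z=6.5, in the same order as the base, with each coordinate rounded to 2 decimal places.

Cross-section at z=6.5: (-3.32,-1.01) (2.86,-0.52) (2.59,1.91) (-0.58,2.52)

t = z/height = 6.5/14 = 0.464286
s = 1 + (scale-1)·z/height = 1 + (0.23-1)·6.5/14 = 0.642500
θ = twist·z/height = -36°·6.5/14 = -16.7143° = -0.291719 rad
cos θ = 0.957751, sin θ = -0.287599 (intermediates below are computed at full precision and shown rounded to 5 d.p.)
v1: (-4.5,-3) → rotate → (-5.17268,-1.57906) → ×s → (-3.32344,-1.01454) → (-3.32,-1.01)
v2: (4.5,0.5) → rotate → (4.45368,-0.81532) → ×s → (2.86149,-0.52384) → (2.86,-0.52)
v3: (3,4) → rotate → (4.02365,2.96821) → ×s → (2.58519,1.90707) → (2.59,1.91)
v4: (-2,3.5) → rotate → (-0.90890,3.92733) → ×s → (-0.58397,2.52331) → (-0.58,2.52)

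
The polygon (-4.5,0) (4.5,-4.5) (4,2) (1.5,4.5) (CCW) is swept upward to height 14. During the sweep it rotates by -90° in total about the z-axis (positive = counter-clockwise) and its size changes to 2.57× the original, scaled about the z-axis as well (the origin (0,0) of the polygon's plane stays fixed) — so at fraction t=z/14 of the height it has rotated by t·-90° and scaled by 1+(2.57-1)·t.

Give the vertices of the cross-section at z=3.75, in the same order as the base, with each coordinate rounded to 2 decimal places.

t = z/height = 3.75/14 = 0.267857
s = 1 + (scale-1)·z/height = 1 + (2.57-1)·3.75/14 = 1.420536
θ = twist·z/height = -90°·3.75/14 = -24.1071° = -0.420749 rad
cos θ = 0.912783, sin θ = -0.408444 (intermediates below are computed at full precision and shown rounded to 5 d.p.)
v1: (-4.5,0) → rotate → (-4.10752,1.83800) → ×s → (-5.83489,2.61094) → (-5.83,2.61)
v2: (4.5,-4.5) → rotate → (2.26953,-5.94552) → ×s → (3.22394,-8.44583) → (3.22,-8.45)
v3: (4,2) → rotate → (4.46802,0.19179) → ×s → (6.34698,0.27244) → (6.35,0.27)
v4: (1.5,4.5) → rotate → (3.20717,3.49486) → ×s → (4.55591,4.96457) → (4.56,4.96)

Cross-section at z=3.75: (-5.83,2.61) (3.22,-8.45) (6.35,0.27) (4.56,4.96)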